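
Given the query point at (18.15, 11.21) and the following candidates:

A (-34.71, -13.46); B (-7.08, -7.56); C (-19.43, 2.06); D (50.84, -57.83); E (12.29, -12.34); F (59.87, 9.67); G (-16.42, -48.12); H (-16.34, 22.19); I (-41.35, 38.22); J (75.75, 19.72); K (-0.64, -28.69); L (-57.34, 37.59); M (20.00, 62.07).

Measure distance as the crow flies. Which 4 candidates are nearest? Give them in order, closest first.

E, B, H, C

Distances from (18.15, 11.21):
A: 58.33
B: 31.45
C: 38.68
D: 76.39
E: 24.27
F: 41.75
G: 68.67
H: 36.20
I: 65.34
J: 58.23
K: 44.10
L: 79.97
M: 50.89
Sorted: E (24.27) < B (31.45) < H (36.20) < C (38.68) < F (41.75) < K (44.10) < …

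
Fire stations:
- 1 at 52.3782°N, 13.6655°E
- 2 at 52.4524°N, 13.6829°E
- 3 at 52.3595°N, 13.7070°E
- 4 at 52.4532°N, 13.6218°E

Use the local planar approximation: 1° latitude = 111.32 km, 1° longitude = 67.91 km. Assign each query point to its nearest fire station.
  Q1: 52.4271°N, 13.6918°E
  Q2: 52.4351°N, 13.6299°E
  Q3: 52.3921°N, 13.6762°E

Q1→2; Q2→4; Q3→1

Q1 at 52.4271°N, 13.6918°E:
  1: 5.7291 km
  2: 2.8805 km
  3: 7.5957 km
  4: 5.5713 km
  → nearest: 2 (2.8805 km)
Q2 at 52.4351°N, 13.6299°E:
  1: 6.7798 km
  2: 4.0821 km
  3: 9.9116 km
  4: 2.0886 km
  → nearest: 4 (2.0886 km)
Q3 at 52.3921°N, 13.6762°E:
  1: 1.7095 km
  2: 6.7280 km
  3: 4.1886 km
  4: 7.7402 km
  → nearest: 1 (1.7095 km)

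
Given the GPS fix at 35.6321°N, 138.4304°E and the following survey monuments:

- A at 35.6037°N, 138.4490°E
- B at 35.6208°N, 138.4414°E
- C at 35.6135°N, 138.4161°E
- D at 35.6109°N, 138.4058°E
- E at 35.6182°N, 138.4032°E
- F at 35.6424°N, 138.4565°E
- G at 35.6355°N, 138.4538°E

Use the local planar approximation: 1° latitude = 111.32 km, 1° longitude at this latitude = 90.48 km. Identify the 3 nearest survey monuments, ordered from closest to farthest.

Distances from 35.6321°N, 138.4304°E:
A: 3.5815 km
B: 1.6040 km
C: 2.4416 km
D: 3.2440 km
E: 2.9071 km
F: 2.6252 km
G: 2.1508 km
Sorted: B (1.6040 km) < G (2.1508 km) < C (2.4416 km) < F (2.6252 km) < E (2.9071 km) < …

B, G, C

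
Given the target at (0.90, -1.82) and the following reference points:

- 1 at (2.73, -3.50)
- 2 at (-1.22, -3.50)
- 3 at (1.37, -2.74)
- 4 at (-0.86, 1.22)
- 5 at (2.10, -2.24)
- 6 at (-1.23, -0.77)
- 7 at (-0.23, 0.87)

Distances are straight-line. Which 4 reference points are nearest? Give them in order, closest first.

Distances from (0.90, -1.82):
1: 2.48
2: 2.70
3: 1.03
4: 3.51
5: 1.27
6: 2.37
7: 2.92
Sorted: 3 (1.03) < 5 (1.27) < 6 (2.37) < 1 (2.48) < 2 (2.70) < 7 (2.92) < …

3, 5, 6, 1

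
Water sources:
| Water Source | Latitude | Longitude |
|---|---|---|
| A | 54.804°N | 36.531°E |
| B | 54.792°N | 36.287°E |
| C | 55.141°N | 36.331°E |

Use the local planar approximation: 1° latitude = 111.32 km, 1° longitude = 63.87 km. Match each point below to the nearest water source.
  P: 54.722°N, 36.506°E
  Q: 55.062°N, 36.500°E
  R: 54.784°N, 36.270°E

P at 54.722°N, 36.506°E:
  A: √((0.082·111.32)² + (0.025·63.87)²) = √(83.32477 + 2.54961) = 9.267 km
  B: √((0.070·111.32)² + (-0.219·63.87)²) = √(60.72150 + 195.65100) = 16.012 km
  C: √((0.419·111.32)² + (-0.175·63.87)²) = √(2175.57691 + 124.93092) = 47.964 km
  → nearest: A (9.267 km)
Q at 55.062°N, 36.500°E:
  A: √((-0.258·111.32)² + (0.031·63.87)²) = √(824.87057 + 3.92028) = 28.789 km
  B: √((-0.270·111.32)² + (-0.213·63.87)²) = √(903.38718 + 185.07725) = 32.992 km
  C: √((0.079·111.32)² + (-0.169·63.87)²) = √(77.33936 + 116.51108) = 13.923 km
  → nearest: C (13.923 km)
R at 54.784°N, 36.270°E:
  A: √((0.020·111.32)² + (0.261·63.87)²) = √(4.95686 + 277.89123) = 16.818 km
  B: √((0.008·111.32)² + (0.017·63.87)²) = √(0.79310 + 1.17894) = 1.404 km
  C: √((0.357·111.32)² + (0.061·63.87)²) = √(1579.36616 + 15.17936) = 39.932 km
  → nearest: B (1.404 km)

P→A; Q→C; R→B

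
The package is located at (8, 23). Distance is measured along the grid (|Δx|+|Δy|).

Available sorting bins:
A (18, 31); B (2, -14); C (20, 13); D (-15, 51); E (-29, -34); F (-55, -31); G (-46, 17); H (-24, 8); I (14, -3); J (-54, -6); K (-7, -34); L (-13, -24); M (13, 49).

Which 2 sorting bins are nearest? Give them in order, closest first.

Distances from (8, 23):
A: |10| + |8| = 10 + 8 = 18
B: |-6| + |-37| = 6 + 37 = 43
C: |12| + |-10| = 12 + 10 = 22
D: |-23| + |28| = 23 + 28 = 51
E: |-37| + |-57| = 37 + 57 = 94
F: |-63| + |-54| = 63 + 54 = 117
G: |-54| + |-6| = 54 + 6 = 60
H: |-32| + |-15| = 32 + 15 = 47
I: |6| + |-26| = 6 + 26 = 32
J: |-62| + |-29| = 62 + 29 = 91
K: |-15| + |-57| = 15 + 57 = 72
L: |-21| + |-47| = 21 + 47 = 68
M: |5| + |26| = 5 + 26 = 31
Sorted: A (18) < C (22) < M (31) < I (32) < …

A, C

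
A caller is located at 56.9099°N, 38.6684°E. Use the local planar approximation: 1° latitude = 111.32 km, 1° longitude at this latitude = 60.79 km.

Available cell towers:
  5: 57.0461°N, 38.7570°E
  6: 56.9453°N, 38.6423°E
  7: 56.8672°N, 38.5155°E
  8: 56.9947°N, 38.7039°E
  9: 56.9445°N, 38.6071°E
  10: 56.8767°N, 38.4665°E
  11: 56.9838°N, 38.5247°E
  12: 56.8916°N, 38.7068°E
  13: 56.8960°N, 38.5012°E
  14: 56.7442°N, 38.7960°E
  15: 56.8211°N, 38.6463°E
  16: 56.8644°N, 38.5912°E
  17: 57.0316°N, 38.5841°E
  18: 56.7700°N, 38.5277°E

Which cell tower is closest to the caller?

12

Distances from 56.9099°N, 38.6684°E:
5: √((0.1362·111.32)² + (0.0886·60.79)²) = √(229.879694 + 29.008931) = 16.0900 km
6: √((0.0354·111.32)² + (-0.0261·60.79)²) = √(15.529337 + 2.517360) = 4.2481 km
7: √((-0.0427·111.32)² + (-0.1529·60.79)²) = √(22.594469 + 86.393140) = 10.4397 km
8: √((0.0848·111.32)² + (0.0355·60.79)²) = √(89.112392 + 4.657158) = 9.6835 km
9: √((0.0346·111.32)² + (-0.0613·60.79)²) = √(14.835377 + 13.886258) = 5.3593 km
10: √((-0.0332·111.32)² + (-0.2019·60.79)²) = √(13.659115 + 150.638827) = 12.8179 km
11: √((0.0739·111.32)² + (-0.1437·60.79)²) = √(67.676092 + 76.309362) = 11.9994 km
12: √((-0.0183·111.32)² + (0.0384·60.79)²) = √(4.150005 + 5.449125) = 3.0982 km
13: √((-0.0139·111.32)² + (-0.1672·60.79)²) = √(2.394286 + 103.308685) = 10.2812 km
14: √((-0.1657·111.32)² + (0.1276·60.79)²) = √(340.244734 + 60.168008) = 20.0103 km
15: √((-0.0888·111.32)² + (-0.0221·60.79)²) = √(97.717495 + 1.804882) = 9.9761 km
16: √((-0.0455·111.32)² + (-0.0772·60.79)²) = √(25.654833 + 22.024136) = 6.9050 km
17: √((0.1217·111.32)² + (-0.0843·60.79)²) = √(183.538658 + 26.261494) = 14.4845 km
18: √((-0.1399·111.32)² + (-0.1407·60.79)²) = √(242.539135 + 73.156426) = 17.7678 km
Minimum: 12 at 3.0982 km.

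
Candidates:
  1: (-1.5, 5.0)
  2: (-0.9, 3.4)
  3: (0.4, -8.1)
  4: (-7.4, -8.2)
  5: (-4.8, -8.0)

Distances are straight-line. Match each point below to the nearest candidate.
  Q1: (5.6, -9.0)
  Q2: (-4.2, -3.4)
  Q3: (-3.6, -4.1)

Q1→3; Q2→5; Q3→5

Q1 at (5.6, -9.0):
  1: √((-7.1)² + (14.0)²) = √(50.410 + 196.000) = 15.7
  2: √((-6.5)² + (12.4)²) = √(42.250 + 153.760) = 14.0
  3: √((-5.2)² + (0.9)²) = √(27.040 + 0.810) = 5.3
  4: √((-13.0)² + (0.8)²) = √(169.000 + 0.640) = 13.0
  5: √((-10.4)² + (1.0)²) = √(108.160 + 1.000) = 10.4
  → nearest: 3 (5.3)
Q2 at (-4.2, -3.4):
  1: √((2.7)² + (8.4)²) = √(7.290 + 70.560) = 8.8
  2: √((3.3)² + (6.8)²) = √(10.890 + 46.240) = 7.6
  3: √((4.6)² + (-4.7)²) = √(21.160 + 22.090) = 6.6
  4: √((-3.2)² + (-4.8)²) = √(10.240 + 23.040) = 5.8
  5: √((-0.6)² + (-4.6)²) = √(0.360 + 21.160) = 4.6
  → nearest: 5 (4.6)
Q3 at (-3.6, -4.1):
  1: √((2.1)² + (9.1)²) = √(4.410 + 82.810) = 9.3
  2: √((2.7)² + (7.5)²) = √(7.290 + 56.250) = 8.0
  3: √((4.0)² + (-4.0)²) = √(16.000 + 16.000) = 5.7
  4: √((-3.8)² + (-4.1)²) = √(14.440 + 16.810) = 5.6
  5: √((-1.2)² + (-3.9)²) = √(1.440 + 15.210) = 4.1
  → nearest: 5 (4.1)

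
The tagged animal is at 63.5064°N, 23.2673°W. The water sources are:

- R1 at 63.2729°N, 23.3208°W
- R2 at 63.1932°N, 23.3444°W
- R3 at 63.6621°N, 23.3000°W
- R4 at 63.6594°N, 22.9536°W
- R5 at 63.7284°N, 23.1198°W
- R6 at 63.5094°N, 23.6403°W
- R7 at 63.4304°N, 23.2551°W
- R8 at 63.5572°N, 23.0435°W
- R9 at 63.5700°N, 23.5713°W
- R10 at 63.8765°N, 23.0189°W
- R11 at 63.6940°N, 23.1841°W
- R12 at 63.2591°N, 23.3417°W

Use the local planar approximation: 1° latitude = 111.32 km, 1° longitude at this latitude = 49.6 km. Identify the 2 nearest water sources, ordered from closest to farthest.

Distances from 63.5064°N, 23.2673°W:
R1: √((-0.2335·111.32)² + (-0.0535·49.6)²) = √(675.647486 + 7.041593) = 26.1283 km
R2: √((-0.3132·111.32)² + (-0.0771·49.6)²) = √(1215.597791 + 14.624200) = 35.0745 km
R3: √((0.1557·111.32)² + (-0.0327·49.6)²) = √(300.416388 + 2.630624) = 17.4082 km
R4: √((0.1530·111.32)² + (0.3137·49.6)²) = √(290.087661 + 242.098663) = 23.0692 km
R5: √((0.2220·111.32)² + (0.1475·49.6)²) = √(610.734346 + 53.523856) = 25.7732 km
R6: √((0.0030·111.32)² + (-0.3730·49.6)²) = √(0.111529 + 342.279601) = 18.5038 km
R7: √((-0.0760·111.32)² + (0.0122·49.6)²) = √(71.577015 + 0.366170) = 8.4819 km
R8: √((0.0508·111.32)² + (0.2238·49.6)²) = √(31.979658 + 123.220656) = 12.4579 km
R9: √((0.0636·111.32)² + (-0.3040·49.6)²) = √(50.125720 + 227.358147) = 16.6578 km
R10: √((0.3701·111.32)² + (0.2484·49.6)²) = √(1697.401437 + 151.798170) = 43.0023 km
R11: √((0.1876·111.32)² + (0.0832·49.6)²) = √(436.126086 + 17.029818) = 21.2875 km
R12: √((-0.2473·111.32)² + (-0.0744·49.6)²) = √(757.869846 + 13.617871) = 27.7757 km
Sorted: R7 (8.4819 km) < R8 (12.4579 km) < R9 (16.6578 km) < R3 (17.4082 km) < …

R7, R8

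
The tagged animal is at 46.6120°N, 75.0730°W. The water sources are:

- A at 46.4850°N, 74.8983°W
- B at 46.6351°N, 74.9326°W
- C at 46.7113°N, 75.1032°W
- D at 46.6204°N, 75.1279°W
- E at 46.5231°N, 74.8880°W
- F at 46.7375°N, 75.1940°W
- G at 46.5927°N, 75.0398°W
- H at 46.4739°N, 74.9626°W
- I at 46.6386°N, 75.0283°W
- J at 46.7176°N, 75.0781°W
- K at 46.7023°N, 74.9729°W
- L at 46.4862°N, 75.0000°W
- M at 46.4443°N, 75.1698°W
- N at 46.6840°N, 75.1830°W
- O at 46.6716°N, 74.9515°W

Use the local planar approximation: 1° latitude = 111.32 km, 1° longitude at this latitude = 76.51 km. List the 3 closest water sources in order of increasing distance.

G, D, I

Distances from 46.6120°N, 75.0730°W:
A: 19.4559 km
B: 11.0455 km
C: 11.2930 km
D: 4.3032 km
E: 17.2709 km
F: 16.7596 km
G: 3.3269 km
H: 17.5409 km
I: 4.5238 km
J: 11.7619 km
K: 12.6373 km
L: 15.0767 km
M: 20.0838 km
N: 11.6220 km
O: 11.4208 km
Sorted: G (3.3269 km) < D (4.3032 km) < I (4.5238 km) < B (11.0455 km) < C (11.2930 km) < …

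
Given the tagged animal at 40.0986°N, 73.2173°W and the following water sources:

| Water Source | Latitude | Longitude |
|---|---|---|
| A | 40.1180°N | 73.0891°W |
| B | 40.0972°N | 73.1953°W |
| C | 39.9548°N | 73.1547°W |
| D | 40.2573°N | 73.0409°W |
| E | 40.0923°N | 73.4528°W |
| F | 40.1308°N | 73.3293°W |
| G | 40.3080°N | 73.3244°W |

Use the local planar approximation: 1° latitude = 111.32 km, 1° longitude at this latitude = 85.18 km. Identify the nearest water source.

Distances from 40.0986°N, 73.2173°W:
A: 11.1316 km
B: 1.8804 km
C: 16.8726 km
D: 23.1922 km
E: 20.0721 km
F: 10.1913 km
G: 25.0320 km
Minimum: B at 1.8804 km.

B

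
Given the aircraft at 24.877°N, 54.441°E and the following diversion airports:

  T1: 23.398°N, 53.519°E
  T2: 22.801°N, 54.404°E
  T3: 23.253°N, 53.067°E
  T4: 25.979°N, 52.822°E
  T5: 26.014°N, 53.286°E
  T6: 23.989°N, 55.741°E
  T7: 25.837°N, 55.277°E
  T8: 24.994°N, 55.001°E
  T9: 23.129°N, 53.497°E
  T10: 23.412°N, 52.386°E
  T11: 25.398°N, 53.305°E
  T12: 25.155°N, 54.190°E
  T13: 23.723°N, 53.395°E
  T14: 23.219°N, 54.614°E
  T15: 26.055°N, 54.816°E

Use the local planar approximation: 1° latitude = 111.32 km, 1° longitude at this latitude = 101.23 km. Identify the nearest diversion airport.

T12

Distances from 24.877°N, 54.441°E:
T1: √((-1.479·111.32)² + (-0.922·101.23)²) = √(27107.08036 + 8711.24676) = 189.257 km
T2: √((-2.076·111.32)² + (-0.037·101.23)²) = √(53407.35790 + 14.02885) = 231.131 km
T3: √((-1.624·111.32)² + (-1.374·101.23)²) = √(32682.73895 + 19346.03366) = 228.098 km
T4: √((1.102·111.32)² + (-1.619·101.23)²) = √(15049.06730 + 26860.38116) = 204.718 km
T5: √((1.137·111.32)² + (-1.155·101.23)²) = √(16020.17754 + 13670.43840) = 172.310 km
T6: √((-0.888·111.32)² + (1.300·101.23)²) = √(9771.74954 + 17318.29680) = 164.591 km
T7: √((0.960·111.32)² + (0.836·101.23)²) = √(11420.59844 + 7161.94578) = 136.318 km
T8: √((0.117·111.32)² + (0.560·101.23)²) = √(169.63604 + 3213.62005) = 58.166 km
T9: √((-1.748·111.32)² + (-0.944·101.23)²) = √(37864.24067 + 9131.92766) = 216.786 km
T10: √((-1.465·111.32)² + (-2.055·101.23)²) = √(26596.32582 + 43275.50316) = 264.333 km
T11: √((0.521·111.32)² + (-1.136·101.23)²) = √(3363.73553 + 13224.37441) = 128.795 km
T12: √((0.278·111.32)² + (-0.251·101.23)²) = √(957.71433 + 645.60356) = 40.041 km
T13: √((-1.154·111.32)² + (-1.046·101.23)²) = √(16502.81431 + 11211.96782) = 166.478 km
T14: √((-1.658·111.32)² + (0.173·101.23)²) = √(34065.55334 + 306.69781) = 185.398 km
T15: √((1.178·111.32)² + (0.375·101.23)²) = √(17196.37773 + 1441.05650) = 136.519 km
Minimum: T12 at 40.041 km.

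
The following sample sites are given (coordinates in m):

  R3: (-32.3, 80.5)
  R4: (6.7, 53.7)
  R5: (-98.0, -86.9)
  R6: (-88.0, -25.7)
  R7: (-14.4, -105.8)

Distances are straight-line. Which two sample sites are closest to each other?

Pairwise distances:
R3–R4: 47.3 m
R3–R5: 179.8 m
R3–R6: 119.9 m
R3–R7: 187.2 m
R4–R5: 175.3 m
R4–R6: 123.6 m
R4–R7: 160.9 m
R5–R6: 62.0 m
R5–R7: 85.7 m
R6–R7: 108.8 m
Closest pair: R3–R4 at 47.3 m.

R3 and R4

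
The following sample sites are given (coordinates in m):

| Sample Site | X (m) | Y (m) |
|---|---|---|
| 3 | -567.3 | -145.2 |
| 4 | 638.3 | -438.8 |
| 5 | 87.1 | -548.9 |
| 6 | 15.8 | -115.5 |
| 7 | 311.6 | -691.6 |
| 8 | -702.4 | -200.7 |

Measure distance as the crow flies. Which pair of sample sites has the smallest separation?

3 and 8

Pairwise distances:
3–8: √((-135.1)² + (-55.5)²) = √(18252.010 + 3080.250) = 146.1 m
5–7: √((224.5)² + (-142.7)²) = √(50400.250 + 20363.290) = 266.0 m
4–7: √((-326.7)² + (-252.8)²) = √(106732.890 + 63907.840) = 413.1 m
5–6: √((-71.3)² + (433.4)²) = √(5083.690 + 187835.560) = 439.2 m
4–5: √((-551.2)² + (-110.1)²) = √(303821.440 + 12122.010) = 562.1 m
3–6: √((583.1)² + (29.7)²) = √(340005.610 + 882.090) = 583.9 m
6–7: √((295.8)² + (-576.1)²) = √(87497.640 + 331891.210) = 647.6 m
4–6: √((-622.5)² + (323.3)²) = √(387506.250 + 104522.890) = 701.4 m
6–8: √((-718.2)² + (-85.2)²) = √(515811.240 + 7259.040) = 723.2 m
3–5: √((654.4)² + (-403.7)²) = √(428239.360 + 162973.690) = 768.9 m
5–8: √((-789.5)² + (348.2)²) = √(623310.250 + 121243.240) = 862.9 m
3–7: √((878.9)² + (-546.4)²) = √(772465.210 + 298552.960) = 1034.9 m
7–8: √((-1014.0)² + (490.9)²) = √(1028196.000 + 240982.810) = 1126.6 m
3–4: √((1205.6)² + (-293.6)²) = √(1453471.360 + 86200.960) = 1240.8 m
4–8: √((-1340.7)² + (238.1)²) = √(1797476.490 + 56691.610) = 1361.7 m
Closest pair: 3–8 at 146.1 m.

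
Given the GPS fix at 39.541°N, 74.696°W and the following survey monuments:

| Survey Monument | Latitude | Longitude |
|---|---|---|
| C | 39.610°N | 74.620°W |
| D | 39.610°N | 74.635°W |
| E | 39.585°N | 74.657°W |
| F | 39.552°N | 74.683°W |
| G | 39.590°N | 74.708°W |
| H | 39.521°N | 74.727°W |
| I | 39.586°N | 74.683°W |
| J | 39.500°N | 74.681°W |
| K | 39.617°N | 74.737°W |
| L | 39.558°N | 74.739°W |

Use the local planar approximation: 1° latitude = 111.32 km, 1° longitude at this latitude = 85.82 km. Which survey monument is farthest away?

Distances from 39.541°N, 74.696°W:
C: √((0.069·111.32)² + (0.076·85.82)²) = √(58.99899 + 42.54066) = 10.077 km
D: √((0.069·111.32)² + (0.061·85.82)²) = √(58.99899 + 27.40543) = 9.295 km
E: √((0.044·111.32)² + (0.039·85.82)²) = √(23.99119 + 11.20228) = 5.932 km
F: √((0.011·111.32)² + (0.013·85.82)²) = √(1.49945 + 1.24470) = 1.657 km
G: √((0.049·111.32)² + (-0.012·85.82)²) = √(29.75353 + 1.06057) = 5.551 km
H: √((-0.020·111.32)² + (-0.031·85.82)²) = √(4.95686 + 7.07783) = 3.469 km
I: √((0.045·111.32)² + (0.013·85.82)²) = √(25.09409 + 1.24470) = 5.132 km
J: √((-0.041·111.32)² + (0.015·85.82)²) = √(20.83119 + 1.65714) = 4.742 km
K: √((0.076·111.32)² + (-0.041·85.82)²) = √(71.57701 + 12.38069) = 9.163 km
L: √((0.017·111.32)² + (-0.043·85.82)²) = √(3.58133 + 13.61802) = 4.147 km
Maximum: C at 10.077 km.

C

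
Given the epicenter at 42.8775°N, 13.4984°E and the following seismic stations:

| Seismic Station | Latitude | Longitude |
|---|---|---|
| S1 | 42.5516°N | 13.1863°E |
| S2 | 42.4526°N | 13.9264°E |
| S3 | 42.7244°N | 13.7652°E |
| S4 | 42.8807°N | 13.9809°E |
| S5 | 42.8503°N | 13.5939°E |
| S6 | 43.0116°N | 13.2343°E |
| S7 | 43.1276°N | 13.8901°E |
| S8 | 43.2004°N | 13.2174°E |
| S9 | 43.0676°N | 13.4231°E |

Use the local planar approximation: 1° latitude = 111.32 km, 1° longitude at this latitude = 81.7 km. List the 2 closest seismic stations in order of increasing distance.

S5, S9

Distances from 42.8775°N, 13.4984°E:
S1: √((-0.3259·111.32)² + (-0.3121·81.7)²) = √(1316.179482 + 650.177072) = 44.3436 km
S2: √((-0.4249·111.32)² + (0.4280·81.7)²) = √(2237.277513 + 1222.733050) = 58.8219 km
S3: √((-0.1531·111.32)² + (0.2668·81.7)²) = √(290.466985 + 475.133622) = 27.6695 km
S4: √((0.0032·111.32)² + (0.4825·81.7)²) = √(0.126896 + 1553.956110) = 39.4219 km
S5: √((-0.0272·111.32)² + (0.0955·81.7)²) = √(9.168203 + 60.876666) = 8.3693 km
S6: √((0.1341·111.32)² + (-0.2641·81.7)²) = √(222.845542 + 465.565634) = 26.2376 km
S7: √((0.2501·111.32)² + (0.3917·81.7)²) = √(775.128631 + 1024.120964) = 42.4176 km
S8: √((0.3229·111.32)² + (-0.2810·81.7)²) = √(1292.059416 + 527.055989) = 42.6511 km
S9: √((0.1901·111.32)² + (-0.0753·81.7)²) = √(447.827366 + 37.847227) = 22.0380 km
Sorted: S5 (8.3693 km) < S9 (22.0380 km) < S6 (26.2376 km) < S3 (27.6695 km) < …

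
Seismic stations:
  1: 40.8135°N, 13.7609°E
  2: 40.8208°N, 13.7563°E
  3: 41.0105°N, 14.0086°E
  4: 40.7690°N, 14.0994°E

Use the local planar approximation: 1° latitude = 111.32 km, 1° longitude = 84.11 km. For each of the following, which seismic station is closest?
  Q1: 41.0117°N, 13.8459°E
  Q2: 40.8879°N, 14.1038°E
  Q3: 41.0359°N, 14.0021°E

Q1 at 41.0117°N, 13.8459°E:
  1: √((-0.1982·111.32)² + (-0.0850·84.11)²) = √(486.803504 + 51.113205) = 23.1930 km
  2: √((-0.1909·111.32)² + (-0.0896·84.11)²) = √(451.604491 + 56.795154) = 22.5477 km
  3: √((-0.0012·111.32)² + (0.1627·84.11)²) = √(0.017845 + 187.270932) = 13.6853 km
  4: √((-0.2427·111.32)² + (0.2535·84.11)²) = √(729.937958 + 454.622780) = 34.4174 km
  → nearest: 3 (13.6853 km)
Q2 at 40.8879°N, 14.1038°E:
  1: √((-0.0744·111.32)² + (-0.3429·84.11)²) = √(68.594969 + 831.821682) = 30.0069 km
  2: √((-0.0671·111.32)² + (-0.3475·84.11)²) = √(55.794506 + 854.289137) = 30.1676 km
  3: √((0.1226·111.32)² + (-0.0952·84.11)²) = √(186.263318 + 64.116405) = 15.8234 km
  4: √((-0.1189·111.32)² + (-0.0044·84.11)²) = √(175.190319 + 0.136962) = 13.2411 km
  → nearest: 4 (13.2411 km)
Q3 at 41.0359°N, 14.0021°E:
  1: √((-0.2224·111.32)² + (-0.2412·84.11)²) = √(612.937173 + 411.575840) = 32.0080 km
  2: √((-0.2151·111.32)² + (-0.2458·84.11)²) = √(573.359768 + 427.424117) = 31.6352 km
  3: √((-0.0254·111.32)² + (0.0065·84.11)²) = √(7.994915 + 0.298897) = 2.8799 km
  4: √((-0.2669·111.32)² + (0.0973·84.11)²) = √(882.761823 + 66.976268) = 30.8178 km
  → nearest: 3 (2.8799 km)

Q1→3; Q2→4; Q3→3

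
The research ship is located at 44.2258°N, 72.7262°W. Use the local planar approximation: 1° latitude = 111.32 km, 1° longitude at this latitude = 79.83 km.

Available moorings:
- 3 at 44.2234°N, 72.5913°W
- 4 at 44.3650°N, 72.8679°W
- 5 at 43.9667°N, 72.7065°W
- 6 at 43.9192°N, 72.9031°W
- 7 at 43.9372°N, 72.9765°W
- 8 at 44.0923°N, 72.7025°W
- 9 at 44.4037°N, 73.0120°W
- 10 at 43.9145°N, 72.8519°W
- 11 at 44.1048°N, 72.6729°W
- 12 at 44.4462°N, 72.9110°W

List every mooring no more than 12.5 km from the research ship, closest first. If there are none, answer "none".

Distances from 44.2258°N, 72.7262°W:
3: √((-0.0024·111.32)² + (0.1349·79.83)²) = √(0.071379 + 115.972804) = 10.7724 km
4: √((0.1392·111.32)² + (-0.1417·79.83)²) = √(240.118082 + 127.959330) = 19.1853 km
5: √((-0.2591·111.32)² + (0.0197·79.83)²) = √(831.919341 + 2.473231) = 28.8859 km
6: √((-0.3066·111.32)² + (-0.1769·79.83)²) = √(1164.905502 + 199.428822) = 36.9369 km
7: √((-0.2886·111.32)² + (-0.2503·79.83)²) = √(1032.141045 + 399.258304) = 37.8338 km
8: √((-0.1335·111.32)² + (0.0237·79.83)²) = √(220.855860 + 3.579554) = 14.9812 km
9: √((0.1779·111.32)² + (-0.2858·79.83)²) = √(392.191603 + 520.543116) = 30.2115 km
10: √((-0.3113·111.32)² + (-0.1257·79.83)²) = √(1200.893894 + 100.693819) = 36.0775 km
11: √((-0.1210·111.32)² + (0.0533·79.83)²) = √(181.433357 + 18.104506) = 14.1258 km
12: √((0.2204·111.32)² + (-0.1848·79.83)²) = √(601.962692 + 217.638735) = 28.6287 km
Threshold 12.5 km: 3 (10.7724 km) is within range.

3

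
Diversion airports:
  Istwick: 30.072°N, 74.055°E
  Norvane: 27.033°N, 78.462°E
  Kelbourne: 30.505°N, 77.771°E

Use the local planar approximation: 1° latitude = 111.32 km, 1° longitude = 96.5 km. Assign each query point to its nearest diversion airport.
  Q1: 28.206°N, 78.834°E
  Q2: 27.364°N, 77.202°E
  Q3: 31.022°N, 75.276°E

Q1→Norvane; Q2→Norvane; Q3→Istwick

Q1 at 28.206°N, 78.834°E:
  Istwick: 505.796 km
  Norvane: 135.423 km
  Kelbourne: 275.717 km
  → nearest: Norvane (135.423 km)
Q2 at 27.364°N, 77.202°E:
  Istwick: 427.902 km
  Norvane: 127.050 km
  Kelbourne: 353.941 km
  → nearest: Norvane (127.050 km)
Q3 at 31.022°N, 75.276°E:
  Istwick: 158.326 km
  Norvane: 540.102 km
  Kelbourne: 247.551 km
  → nearest: Istwick (158.326 km)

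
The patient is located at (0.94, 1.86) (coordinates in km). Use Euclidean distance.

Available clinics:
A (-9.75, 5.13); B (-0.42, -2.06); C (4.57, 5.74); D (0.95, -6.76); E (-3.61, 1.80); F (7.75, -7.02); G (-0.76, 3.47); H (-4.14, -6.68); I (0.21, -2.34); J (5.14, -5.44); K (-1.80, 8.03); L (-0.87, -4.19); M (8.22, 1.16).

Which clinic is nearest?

G

Distances from (0.94, 1.86):
A: √((-10.69)² + (3.27)²) = √(114.2761 + 10.6929) = 11.18 km
B: √((-1.36)² + (-3.92)²) = √(1.8496 + 15.3664) = 4.15 km
C: √((3.63)² + (3.88)²) = √(13.1769 + 15.0544) = 5.31 km
D: √((0.01)² + (-8.62)²) = √(0.0001 + 74.3044) = 8.62 km
E: √((-4.55)² + (-0.06)²) = √(20.7025 + 0.0036) = 4.55 km
F: √((6.81)² + (-8.88)²) = √(46.3761 + 78.8544) = 11.19 km
G: √((-1.70)² + (1.61)²) = √(2.8900 + 2.5921) = 2.34 km
H: √((-5.08)² + (-8.54)²) = √(25.8064 + 72.9316) = 9.94 km
I: √((-0.73)² + (-4.20)²) = √(0.5329 + 17.6400) = 4.26 km
J: √((4.20)² + (-7.30)²) = √(17.6400 + 53.2900) = 8.42 km
K: √((-2.74)² + (6.17)²) = √(7.5076 + 38.0689) = 6.75 km
L: √((-1.81)² + (-6.05)²) = √(3.2761 + 36.6025) = 6.31 km
M: √((7.28)² + (-0.70)²) = √(52.9984 + 0.4900) = 7.31 km
Minimum: G at 2.34 km.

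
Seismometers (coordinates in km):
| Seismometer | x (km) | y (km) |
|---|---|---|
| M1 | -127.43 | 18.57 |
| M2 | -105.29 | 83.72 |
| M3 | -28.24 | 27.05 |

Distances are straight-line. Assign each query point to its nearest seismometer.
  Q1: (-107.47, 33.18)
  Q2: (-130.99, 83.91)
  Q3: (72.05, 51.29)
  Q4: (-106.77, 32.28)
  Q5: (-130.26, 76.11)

Q1 at (-107.47, 33.18):
  M1: √((-19.96)² + (-14.61)²) = √(398.4016 + 213.4521) = 24.74 km
  M2: √((2.18)² + (50.54)²) = √(4.7524 + 2554.2916) = 50.59 km
  M3: √((79.23)² + (-6.13)²) = √(6277.3929 + 37.5769) = 79.47 km
  → nearest: M1 (24.74 km)
Q2 at (-130.99, 83.91):
  M1: √((3.56)² + (-65.34)²) = √(12.6736 + 4269.3156) = 65.44 km
  M2: √((25.70)² + (-0.19)²) = √(660.4900 + 0.0361) = 25.70 km
  M3: √((102.75)² + (-56.86)²) = √(10557.5625 + 3233.0596) = 117.43 km
  → nearest: M2 (25.70 km)
Q3 at (72.05, 51.29):
  M1: √((-199.48)² + (-32.72)²) = √(39792.2704 + 1070.5984) = 202.15 km
  M2: √((-177.34)² + (32.43)²) = √(31449.4756 + 1051.7049) = 180.28 km
  M3: √((-100.29)² + (-24.24)²) = √(10058.0841 + 587.5776) = 103.18 km
  → nearest: M3 (103.18 km)
Q4 at (-106.77, 32.28):
  M1: √((-20.66)² + (-13.71)²) = √(426.8356 + 187.9641) = 24.80 km
  M2: √((1.48)² + (51.44)²) = √(2.1904 + 2646.0736) = 51.46 km
  M3: √((78.53)² + (-5.23)²) = √(6166.9609 + 27.3529) = 78.70 km
  → nearest: M1 (24.80 km)
Q5 at (-130.26, 76.11):
  M1: √((2.83)² + (-57.54)²) = √(8.0089 + 3310.8516) = 57.61 km
  M2: √((24.97)² + (7.61)²) = √(623.5009 + 57.9121) = 26.10 km
  M3: √((102.02)² + (-49.06)²) = √(10408.0804 + 2406.8836) = 113.20 km
  → nearest: M2 (26.10 km)

Q1→M1; Q2→M2; Q3→M3; Q4→M1; Q5→M2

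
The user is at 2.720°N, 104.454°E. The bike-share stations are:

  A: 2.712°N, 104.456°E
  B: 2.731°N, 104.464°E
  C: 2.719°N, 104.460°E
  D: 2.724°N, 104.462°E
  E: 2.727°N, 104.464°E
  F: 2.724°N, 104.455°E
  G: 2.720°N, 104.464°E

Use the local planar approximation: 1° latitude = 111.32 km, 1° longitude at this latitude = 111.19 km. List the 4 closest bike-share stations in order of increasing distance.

F, C, A, D

Distances from 2.720°N, 104.454°E:
A: √((-0.008·111.32)² + (0.002·111.19)²) = √(0.79310 + 0.04945) = 0.918 km
B: √((0.011·111.32)² + (0.010·111.19)²) = √(1.49945 + 1.23632) = 1.654 km
C: √((-0.001·111.32)² + (0.006·111.19)²) = √(0.01239 + 0.44508) = 0.676 km
D: √((0.004·111.32)² + (0.008·111.19)²) = √(0.19827 + 0.79125) = 0.995 km
E: √((0.007·111.32)² + (0.010·111.19)²) = √(0.60721 + 1.23632) = 1.358 km
F: √((0.004·111.32)² + (0.001·111.19)²) = √(0.19827 + 0.01236) = 0.459 km
G: √((0.000·111.32)² + (0.010·111.19)²) = √(0.00000 + 1.23632) = 1.112 km
Sorted: F (0.459 km) < C (0.676 km) < A (0.918 km) < D (0.995 km) < G (1.112 km) < E (1.358 km) < …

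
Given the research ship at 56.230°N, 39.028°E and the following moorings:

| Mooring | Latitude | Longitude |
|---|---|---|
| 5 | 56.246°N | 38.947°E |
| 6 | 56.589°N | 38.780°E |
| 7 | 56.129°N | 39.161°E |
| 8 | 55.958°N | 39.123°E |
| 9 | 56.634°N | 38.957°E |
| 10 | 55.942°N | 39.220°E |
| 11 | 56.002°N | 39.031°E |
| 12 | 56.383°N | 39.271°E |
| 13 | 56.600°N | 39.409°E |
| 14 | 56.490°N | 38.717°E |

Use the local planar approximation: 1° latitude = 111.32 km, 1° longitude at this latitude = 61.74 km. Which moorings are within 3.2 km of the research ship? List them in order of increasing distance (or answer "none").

none

Distances from 56.230°N, 39.028°E:
5: √((0.016·111.32)² + (-0.081·61.74)²) = √(3.17239 + 25.00940) = 5.309 km
6: √((0.359·111.32)² + (-0.248·61.74)²) = √(1597.11170 + 234.44264) = 42.797 km
7: √((-0.101·111.32)² + (0.133·61.74)²) = √(126.41224 + 67.42742) = 13.923 km
8: √((-0.272·111.32)² + (0.095·61.74)²) = √(916.82026 + 34.40174) = 30.842 km
9: √((0.404·111.32)² + (-0.071·61.74)²) = √(2022.59591 + 19.21542) = 45.186 km
10: √((-0.288·111.32)² + (0.192·61.74)²) = √(1027.85386 + 140.51921) = 34.181 km
11: √((-0.228·111.32)² + (0.003·61.74)²) = √(644.19313 + 0.03431) = 25.382 km
12: √((0.153·111.32)² + (0.243·61.74)²) = √(290.08766 + 225.08461) = 22.697 km
13: √((0.370·111.32)² + (0.381·61.74)²) = √(1696.48429 + 553.32871) = 47.432 km
14: √((0.260·111.32)² + (-0.311·61.74)²) = √(837.70883 + 368.68378) = 34.733 km
Threshold 3.2 km: none within range.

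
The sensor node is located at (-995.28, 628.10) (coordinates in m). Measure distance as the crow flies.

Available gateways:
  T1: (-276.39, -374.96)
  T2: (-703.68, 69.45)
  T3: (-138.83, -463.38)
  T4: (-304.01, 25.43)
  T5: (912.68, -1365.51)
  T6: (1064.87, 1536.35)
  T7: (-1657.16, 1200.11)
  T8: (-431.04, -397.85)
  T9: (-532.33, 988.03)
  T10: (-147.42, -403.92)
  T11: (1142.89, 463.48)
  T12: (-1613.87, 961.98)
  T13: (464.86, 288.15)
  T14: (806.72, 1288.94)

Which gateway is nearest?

Distances from (-995.28, 628.10):
T1: 1234.07 m
T2: 630.17 m
T3: 1387.38 m
T4: 917.10 m
T5: 2759.49 m
T6: 2251.47 m
T7: 874.80 m
T8: 1170.87 m
T9: 586.41 m
T10: 1335.64 m
T11: 2144.50 m
T12: 702.94 m
T13: 1499.19 m
T14: 1919.35 m
Minimum: T9 at 586.41 m.

T9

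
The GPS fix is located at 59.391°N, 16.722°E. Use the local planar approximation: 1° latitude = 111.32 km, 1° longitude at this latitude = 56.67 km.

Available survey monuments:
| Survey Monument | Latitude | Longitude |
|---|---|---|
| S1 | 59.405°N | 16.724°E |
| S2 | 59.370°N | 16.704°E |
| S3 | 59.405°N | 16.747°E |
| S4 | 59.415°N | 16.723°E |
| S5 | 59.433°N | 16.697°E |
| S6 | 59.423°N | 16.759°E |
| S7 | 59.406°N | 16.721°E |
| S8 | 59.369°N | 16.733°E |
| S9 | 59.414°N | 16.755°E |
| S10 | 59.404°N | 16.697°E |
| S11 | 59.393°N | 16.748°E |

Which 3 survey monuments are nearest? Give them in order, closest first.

S11, S1, S7

Distances from 59.391°N, 16.722°E:
S1: 1.563 km
S2: 2.551 km
S3: 2.106 km
S4: 2.672 km
S5: 4.885 km
S6: 4.134 km
S7: 1.671 km
S8: 2.527 km
S9: 3.171 km
S10: 2.025 km
S11: 1.490 km
Sorted: S11 (1.490 km) < S1 (1.563 km) < S7 (1.671 km) < S10 (2.025 km) < S3 (2.106 km) < …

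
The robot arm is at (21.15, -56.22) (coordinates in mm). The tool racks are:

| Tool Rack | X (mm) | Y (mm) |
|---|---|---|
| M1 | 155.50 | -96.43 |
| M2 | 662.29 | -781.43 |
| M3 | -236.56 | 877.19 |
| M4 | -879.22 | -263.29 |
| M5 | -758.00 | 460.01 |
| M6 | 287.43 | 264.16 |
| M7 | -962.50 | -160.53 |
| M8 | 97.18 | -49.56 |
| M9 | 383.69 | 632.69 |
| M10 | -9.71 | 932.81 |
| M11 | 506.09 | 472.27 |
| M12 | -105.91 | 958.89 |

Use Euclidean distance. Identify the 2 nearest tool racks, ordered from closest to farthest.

M8, M1

Distances from (21.15, -56.22):
M1: √((134.35)² + (-40.21)²) = √(18049.9225 + 1616.8441) = 140.24 mm
M2: √((641.14)² + (-725.21)²) = √(411060.4996 + 525929.5441) = 967.98 mm
M3: √((-257.71)² + (933.41)²) = √(66414.4441 + 871254.2281) = 968.33 mm
M4: √((-900.37)² + (-207.07)²) = √(810666.1369 + 42877.9849) = 923.87 mm
M5: √((-779.15)² + (516.23)²) = √(607074.7225 + 266493.4129) = 934.65 mm
M6: √((266.28)² + (320.38)²) = √(70905.0384 + 102643.3444) = 416.59 mm
M7: √((-983.65)² + (-104.31)²) = √(967567.3225 + 10880.5761) = 989.17 mm
M8: √((76.03)² + (6.66)²) = √(5780.5609 + 44.3556) = 76.32 mm
M9: √((362.54)² + (688.91)²) = √(131435.2516 + 474596.9881) = 778.48 mm
M10: √((-30.86)² + (989.03)²) = √(952.3396 + 978180.3409) = 989.51 mm
M11: √((484.94)² + (528.49)²) = √(235166.8036 + 279301.6801) = 717.26 mm
M12: √((-127.06)² + (1015.11)²) = √(16144.2436 + 1030448.3121) = 1023.03 mm
Sorted: M8 (76.32 mm) < M1 (140.24 mm) < M6 (416.59 mm) < M11 (717.26 mm) < …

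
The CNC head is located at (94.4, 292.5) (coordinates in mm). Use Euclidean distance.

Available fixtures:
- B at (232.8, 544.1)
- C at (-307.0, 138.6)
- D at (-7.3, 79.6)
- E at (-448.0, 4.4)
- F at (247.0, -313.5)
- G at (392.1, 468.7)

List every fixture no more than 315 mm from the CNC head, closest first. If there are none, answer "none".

D, B

Distances from (94.4, 292.5):
B: √((138.4)² + (251.6)²) = √(19154.560 + 63302.560) = 287.2 mm
C: √((-401.4)² + (-153.9)²) = √(161121.960 + 23685.210) = 429.9 mm
D: √((-101.7)² + (-212.9)²) = √(10342.890 + 45326.410) = 235.9 mm
E: √((-542.4)² + (-288.1)²) = √(294197.760 + 83001.610) = 614.2 mm
F: √((152.6)² + (-606.0)²) = √(23286.760 + 367236.000) = 624.9 mm
G: √((297.7)² + (176.2)²) = √(88625.290 + 31046.440) = 345.9 mm
Threshold 315 mm: D (235.9 mm), B (287.2 mm) are within range.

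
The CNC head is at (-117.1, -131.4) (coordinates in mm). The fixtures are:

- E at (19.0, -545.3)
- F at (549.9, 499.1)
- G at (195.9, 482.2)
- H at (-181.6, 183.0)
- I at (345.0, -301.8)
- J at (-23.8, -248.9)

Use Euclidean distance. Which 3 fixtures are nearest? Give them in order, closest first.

Distances from (-117.1, -131.4):
E: √((136.1)² + (-413.9)²) = √(18523.210 + 171313.210) = 435.7 mm
F: √((667.0)² + (630.5)²) = √(444889.000 + 397530.250) = 917.8 mm
G: √((313.0)² + (613.6)²) = √(97969.000 + 376504.960) = 688.8 mm
H: √((-64.5)² + (314.4)²) = √(4160.250 + 98847.360) = 320.9 mm
I: √((462.1)² + (-170.4)²) = √(213536.410 + 29036.160) = 492.5 mm
J: √((93.3)² + (-117.5)²) = √(8704.890 + 13806.250) = 150.0 mm
Sorted: J (150.0 mm) < H (320.9 mm) < E (435.7 mm) < I (492.5 mm) < G (688.8 mm) < …

J, H, E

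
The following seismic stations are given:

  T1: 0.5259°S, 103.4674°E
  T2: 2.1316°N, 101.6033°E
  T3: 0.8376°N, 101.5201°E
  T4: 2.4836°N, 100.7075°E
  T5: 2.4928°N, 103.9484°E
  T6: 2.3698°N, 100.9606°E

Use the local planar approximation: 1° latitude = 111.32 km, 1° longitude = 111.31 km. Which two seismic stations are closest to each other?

Pairwise distances:
T4–T6: 30.8898 km
T2–T6: 76.2951 km
T2–T4: 107.1346 km
T2–T3: 144.3455 km
T3–T6: 181.5786 km
T3–T4: 204.3417 km
T2–T5: 264.1117 km
T1–T3: 264.6146 km
T3–T5: 327.1230 km
T5–T6: 332.8538 km
T1–T5: 340.2801 km
T4–T5: 360.7460 km
T1–T2: 361.3453 km
T1–T6: 426.3425 km
T1–T4: 454.5452 km
Closest pair: T4–T6 at 30.8898 km.

T4 and T6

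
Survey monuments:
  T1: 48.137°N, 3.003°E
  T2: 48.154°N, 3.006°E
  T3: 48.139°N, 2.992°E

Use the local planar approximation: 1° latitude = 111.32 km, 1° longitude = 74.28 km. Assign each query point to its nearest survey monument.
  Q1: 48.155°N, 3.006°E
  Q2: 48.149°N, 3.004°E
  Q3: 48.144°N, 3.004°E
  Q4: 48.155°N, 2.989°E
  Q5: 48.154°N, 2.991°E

Q1→T2; Q2→T2; Q3→T1; Q4→T2; Q5→T2

Q1 at 48.155°N, 3.006°E:
  T1: √((-0.018·111.32)² + (-0.003·74.28)²) = √(4.01505 + 0.04966) = 2.016 km
  T2: √((-0.001·111.32)² + (0.000·74.28)²) = √(0.01239 + 0.00000) = 0.111 km
  T3: √((-0.016·111.32)² + (-0.014·74.28)²) = √(3.17239 + 1.08143) = 2.062 km
  → nearest: T2 (0.111 km)
Q2 at 48.149°N, 3.004°E:
  T1: √((-0.012·111.32)² + (-0.001·74.28)²) = √(1.78447 + 0.00552) = 1.338 km
  T2: √((0.005·111.32)² + (0.002·74.28)²) = √(0.30980 + 0.02207) = 0.576 km
  T3: √((-0.010·111.32)² + (-0.012·74.28)²) = √(1.23921 + 0.79452) = 1.426 km
  → nearest: T2 (0.576 km)
Q3 at 48.144°N, 3.004°E:
  T1: √((-0.007·111.32)² + (-0.001·74.28)²) = √(0.60721 + 0.00552) = 0.783 km
  T2: √((0.010·111.32)² + (0.002·74.28)²) = √(1.23921 + 0.02207) = 1.123 km
  T3: √((-0.005·111.32)² + (-0.012·74.28)²) = √(0.30980 + 0.79452) = 1.051 km
  → nearest: T1 (0.783 km)
Q4 at 48.155°N, 2.989°E:
  T1: √((-0.018·111.32)² + (0.014·74.28)²) = √(4.01505 + 1.08143) = 2.258 km
  T2: √((-0.001·111.32)² + (0.017·74.28)²) = √(0.01239 + 1.59456) = 1.268 km
  T3: √((-0.016·111.32)² + (0.003·74.28)²) = √(3.17239 + 0.04966) = 1.795 km
  → nearest: T2 (1.268 km)
Q5 at 48.154°N, 2.991°E:
  T1: √((-0.017·111.32)² + (0.012·74.28)²) = √(3.58133 + 0.79452) = 2.092 km
  T2: √((0.000·111.32)² + (0.015·74.28)²) = √(0.00000 + 1.24144) = 1.114 km
  T3: √((-0.015·111.32)² + (0.001·74.28)²) = √(2.78823 + 0.00552) = 1.671 km
  → nearest: T2 (1.114 km)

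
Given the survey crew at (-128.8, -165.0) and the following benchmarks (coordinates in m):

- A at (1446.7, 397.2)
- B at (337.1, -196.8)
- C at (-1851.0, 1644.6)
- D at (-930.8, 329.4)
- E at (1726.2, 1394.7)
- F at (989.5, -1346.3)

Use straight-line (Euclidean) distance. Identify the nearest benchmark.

Distances from (-128.8, -165.0):
A: 1672.8 m
B: 467.0 m
C: 2498.1 m
D: 942.1 m
E: 2423.6 m
F: 1626.7 m
Minimum: B at 467.0 m.

B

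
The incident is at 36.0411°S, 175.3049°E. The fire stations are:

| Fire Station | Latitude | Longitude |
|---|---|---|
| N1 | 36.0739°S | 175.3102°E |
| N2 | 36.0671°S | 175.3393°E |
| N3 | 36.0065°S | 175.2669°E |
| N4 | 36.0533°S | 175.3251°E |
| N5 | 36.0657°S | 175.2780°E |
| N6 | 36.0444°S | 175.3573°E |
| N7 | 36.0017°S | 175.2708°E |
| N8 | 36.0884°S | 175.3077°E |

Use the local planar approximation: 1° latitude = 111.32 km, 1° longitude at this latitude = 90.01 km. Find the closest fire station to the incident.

Distances from 36.0411°S, 175.3049°E:
N1: 3.6823 km
N2: 4.2384 km
N3: 5.1512 km
N4: 2.2694 km
N5: 3.6554 km
N6: 4.7308 km
N7: 5.3533 km
N8: 5.2715 km
Minimum: N4 at 2.2694 km.

N4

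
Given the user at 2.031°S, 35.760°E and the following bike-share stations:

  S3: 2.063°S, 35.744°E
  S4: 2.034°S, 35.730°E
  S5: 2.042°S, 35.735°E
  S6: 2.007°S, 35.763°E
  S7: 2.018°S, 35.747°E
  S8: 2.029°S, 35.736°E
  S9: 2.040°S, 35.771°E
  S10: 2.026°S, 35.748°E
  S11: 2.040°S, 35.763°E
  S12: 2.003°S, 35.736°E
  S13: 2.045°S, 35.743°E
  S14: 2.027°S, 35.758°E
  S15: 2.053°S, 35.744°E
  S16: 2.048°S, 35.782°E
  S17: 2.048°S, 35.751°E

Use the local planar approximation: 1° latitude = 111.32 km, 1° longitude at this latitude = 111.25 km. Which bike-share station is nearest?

Distances from 2.031°S, 35.760°E:
S3: 3.982 km
S4: 3.354 km
S5: 3.039 km
S6: 2.692 km
S7: 2.046 km
S8: 2.679 km
S9: 1.582 km
S10: 1.446 km
S11: 1.056 km
S12: 4.104 km
S13: 2.451 km
S14: 0.498 km
S15: 3.028 km
S16: 3.094 km
S17: 2.141 km
Minimum: S14 at 0.498 km.

S14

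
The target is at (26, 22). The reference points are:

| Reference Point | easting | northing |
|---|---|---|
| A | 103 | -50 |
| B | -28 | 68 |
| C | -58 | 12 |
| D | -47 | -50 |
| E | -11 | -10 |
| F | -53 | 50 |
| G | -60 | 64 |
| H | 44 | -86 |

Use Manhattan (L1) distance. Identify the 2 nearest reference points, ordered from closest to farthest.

Distances from (26, 22):
A: |77| + |-72| = 77 + 72 = 149
B: |-54| + |46| = 54 + 46 = 100
C: |-84| + |-10| = 84 + 10 = 94
D: |-73| + |-72| = 73 + 72 = 145
E: |-37| + |-32| = 37 + 32 = 69
F: |-79| + |28| = 79 + 28 = 107
G: |-86| + |42| = 86 + 42 = 128
H: |18| + |-108| = 18 + 108 = 126
Sorted: E (69) < C (94) < B (100) < F (107) < …

E, C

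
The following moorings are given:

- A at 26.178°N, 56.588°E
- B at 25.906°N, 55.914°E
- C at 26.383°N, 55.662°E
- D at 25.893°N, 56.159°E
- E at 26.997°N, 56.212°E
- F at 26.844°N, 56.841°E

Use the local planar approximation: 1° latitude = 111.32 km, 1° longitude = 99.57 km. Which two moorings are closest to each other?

B and D

Pairwise distances:
B–D: √((-0.013·111.32)² + (0.245·99.57)²) = √(2.09427 + 595.09895) = 24.438 km
A–D: √((-0.285·111.32)² + (-0.429·99.57)²) = √(1006.55177 + 1824.61650) = 53.209 km
B–C: √((0.477·111.32)² + (-0.252·99.57)²) = √(2819.57177 + 629.59040) = 58.730 km
E–F: √((-0.153·111.32)² + (0.629·99.57)²) = √(290.08766 + 3922.45803) = 64.904 km
A–B: √((-0.272·111.32)² + (-0.674·99.57)²) = √(916.82026 + 4503.77626) = 73.625 km
C–D: √((-0.490·111.32)² + (0.497·99.57)²) = √(2975.35339 + 2448.89290) = 73.649 km
A–F: √((0.666·111.32)² + (0.253·99.57)²) = √(5496.60911 + 634.59706) = 78.302 km
C–E: √((0.614·111.32)² + (0.550·99.57)²) = √(4671.78812 + 2999.04093) = 87.583 km
A–C: √((0.205·111.32)² + (-0.926·99.57)²) = √(520.77978 + 8501.17561) = 94.984 km
A–E: √((0.819·111.32)² + (-0.376·99.57)²) = √(8312.16583 + 1401.62780) = 98.559 km
D–E: √((1.104·111.32)² + (0.053·99.57)²) = √(15103.74143 + 27.84895) = 123.011 km
B–E: √((1.091·111.32)² + (0.298·99.57)²) = √(14750.13165 + 880.41928) = 125.022 km
D–F: √((0.951·111.32)² + (0.682·99.57)²) = √(11207.46598 + 4611.32534) = 125.773 km
C–F: √((0.461·111.32)² + (1.179·99.57)²) = √(2633.59049 + 13781.12349) = 128.120 km
B–F: √((0.938·111.32)² + (0.927·99.57)²) = √(10903.15214 + 8519.54660) = 139.365 km
Closest pair: B–D at 24.438 km.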